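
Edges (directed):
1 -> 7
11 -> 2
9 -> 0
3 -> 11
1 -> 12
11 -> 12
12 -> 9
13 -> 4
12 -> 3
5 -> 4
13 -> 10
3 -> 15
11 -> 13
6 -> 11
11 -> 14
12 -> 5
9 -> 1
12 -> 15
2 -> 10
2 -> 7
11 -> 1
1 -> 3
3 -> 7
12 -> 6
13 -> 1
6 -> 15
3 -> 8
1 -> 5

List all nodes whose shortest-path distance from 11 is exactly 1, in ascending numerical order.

Level 0: 11
Level 1: 1, 2, 12, 13, 14
Level 2: 3, 4, 5, 6, 7, 9, 10, 15
Level 3: 0, 8

1, 2, 12, 13, 14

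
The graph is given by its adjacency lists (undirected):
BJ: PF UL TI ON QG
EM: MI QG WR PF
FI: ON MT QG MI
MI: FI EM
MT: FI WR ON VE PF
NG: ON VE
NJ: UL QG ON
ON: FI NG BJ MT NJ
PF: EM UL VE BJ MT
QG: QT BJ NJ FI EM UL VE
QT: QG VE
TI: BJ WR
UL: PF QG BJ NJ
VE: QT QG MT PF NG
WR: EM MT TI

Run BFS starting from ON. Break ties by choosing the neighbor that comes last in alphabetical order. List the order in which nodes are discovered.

Visit ON; enqueue NJ, NG, MT, FI, BJ → queue [NJ, NG, MT, FI, BJ]
Visit NJ; enqueue UL, QG → queue [NG, MT, FI, BJ, UL, QG]
Visit NG; enqueue VE → queue [MT, FI, BJ, UL, QG, VE]
Visit MT; enqueue WR, PF → queue [FI, BJ, UL, QG, VE, WR, PF]
Visit FI; enqueue MI → queue [BJ, UL, QG, VE, WR, PF, MI]
Visit BJ; enqueue TI → queue [UL, QG, VE, WR, PF, MI, TI]
Visit UL → queue [QG, VE, WR, PF, MI, TI]
Visit QG; enqueue QT, EM → queue [VE, WR, PF, MI, TI, QT, EM]
Visit VE → queue [WR, PF, MI, TI, QT, EM]
Visit WR → queue [PF, MI, TI, QT, EM]
Visit PF → queue [MI, TI, QT, EM]
Visit MI → queue [TI, QT, EM]
Visit TI → queue [QT, EM]
Visit QT → queue [EM]
Visit EM → queue []

ON NJ NG MT FI BJ UL QG VE WR PF MI TI QT EM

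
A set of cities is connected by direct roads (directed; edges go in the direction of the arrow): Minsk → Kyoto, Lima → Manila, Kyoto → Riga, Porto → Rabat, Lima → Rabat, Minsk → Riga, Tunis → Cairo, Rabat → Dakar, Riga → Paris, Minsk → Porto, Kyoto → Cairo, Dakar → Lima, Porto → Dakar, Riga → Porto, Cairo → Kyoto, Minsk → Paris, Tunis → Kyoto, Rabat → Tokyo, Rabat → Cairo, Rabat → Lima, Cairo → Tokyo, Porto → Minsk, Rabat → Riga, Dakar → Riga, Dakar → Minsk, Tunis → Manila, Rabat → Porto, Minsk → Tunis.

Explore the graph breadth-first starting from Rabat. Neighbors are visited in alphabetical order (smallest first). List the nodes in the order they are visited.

Visit Rabat; enqueue Cairo, Dakar, Lima, Porto, Riga, Tokyo → queue [Cairo, Dakar, Lima, Porto, Riga, Tokyo]
Visit Cairo; enqueue Kyoto → queue [Dakar, Lima, Porto, Riga, Tokyo, Kyoto]
Visit Dakar; enqueue Minsk → queue [Lima, Porto, Riga, Tokyo, Kyoto, Minsk]
Visit Lima; enqueue Manila → queue [Porto, Riga, Tokyo, Kyoto, Minsk, Manila]
Visit Porto → queue [Riga, Tokyo, Kyoto, Minsk, Manila]
Visit Riga; enqueue Paris → queue [Tokyo, Kyoto, Minsk, Manila, Paris]
Visit Tokyo → queue [Kyoto, Minsk, Manila, Paris]
Visit Kyoto → queue [Minsk, Manila, Paris]
Visit Minsk; enqueue Tunis → queue [Manila, Paris, Tunis]
Visit Manila → queue [Paris, Tunis]
Visit Paris → queue [Tunis]
Visit Tunis → queue []

Rabat → Cairo → Dakar → Lima → Porto → Riga → Tokyo → Kyoto → Minsk → Manila → Paris → Tunis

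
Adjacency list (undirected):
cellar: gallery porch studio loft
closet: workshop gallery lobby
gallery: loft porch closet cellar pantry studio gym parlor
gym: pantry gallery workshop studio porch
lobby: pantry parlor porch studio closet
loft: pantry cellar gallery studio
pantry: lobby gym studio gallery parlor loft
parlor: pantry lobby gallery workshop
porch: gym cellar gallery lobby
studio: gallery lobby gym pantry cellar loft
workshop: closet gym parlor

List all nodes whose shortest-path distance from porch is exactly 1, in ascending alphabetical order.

cellar, gallery, gym, lobby

Level 0: porch
Level 1: cellar, gallery, gym, lobby
Level 2: closet, loft, pantry, parlor, studio, workshop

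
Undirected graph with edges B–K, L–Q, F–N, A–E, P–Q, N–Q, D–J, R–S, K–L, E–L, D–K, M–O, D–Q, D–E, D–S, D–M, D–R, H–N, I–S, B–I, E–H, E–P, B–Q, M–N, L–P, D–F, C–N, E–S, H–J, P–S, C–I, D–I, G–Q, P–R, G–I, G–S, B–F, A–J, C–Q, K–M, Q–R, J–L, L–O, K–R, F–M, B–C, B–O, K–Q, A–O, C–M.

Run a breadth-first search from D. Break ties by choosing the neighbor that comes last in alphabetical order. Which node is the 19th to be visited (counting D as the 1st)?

Visit D; enqueue S, R, Q, M, K, J, I, F, E → queue [S, R, Q, M, K, J, I, F, E]
Visit S; enqueue P, G → queue [R, Q, M, K, J, I, F, E, P, G]
Visit R → queue [Q, M, K, J, I, F, E, P, G]
Visit Q; enqueue N, L, C, B → queue [M, K, J, I, F, E, P, G, N, L, C, B]
Visit M; enqueue O → queue [K, J, I, F, E, P, G, N, L, C, B, O]
Visit K → queue [J, I, F, E, P, G, N, L, C, B, O]
Visit J; enqueue H, A → queue [I, F, E, P, G, N, L, C, B, O, H, A]
Visit I → queue [F, E, P, G, N, L, C, B, O, H, A]
Visit F → queue [E, P, G, N, L, C, B, O, H, A]
Visit E → queue [P, G, N, L, C, B, O, H, A]
Visit P → queue [G, N, L, C, B, O, H, A]
Visit G → queue [N, L, C, B, O, H, A]
Visit N → queue [L, C, B, O, H, A]
Visit L → queue [C, B, O, H, A]
Visit C → queue [B, O, H, A]
Visit B → queue [O, H, A]
Visit O → queue [H, A]
Visit H → queue [A]
Visit A → queue []

Visit order: D, S, R, Q, M, K, J, I, F, E, P, G, N, L, C, B, O, H, A

A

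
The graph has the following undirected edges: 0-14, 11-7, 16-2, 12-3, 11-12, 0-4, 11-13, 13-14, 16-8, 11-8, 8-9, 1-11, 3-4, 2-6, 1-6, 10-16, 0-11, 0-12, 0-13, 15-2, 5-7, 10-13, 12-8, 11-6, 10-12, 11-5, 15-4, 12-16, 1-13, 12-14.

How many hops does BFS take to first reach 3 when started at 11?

2

Level 0: 11
Level 1: 0, 1, 5, 6, 7, 8, 12, 13
Level 2: 2, 3, 4, 9, 10, 14, 16
Level 3: 15
3 first appears at level 2.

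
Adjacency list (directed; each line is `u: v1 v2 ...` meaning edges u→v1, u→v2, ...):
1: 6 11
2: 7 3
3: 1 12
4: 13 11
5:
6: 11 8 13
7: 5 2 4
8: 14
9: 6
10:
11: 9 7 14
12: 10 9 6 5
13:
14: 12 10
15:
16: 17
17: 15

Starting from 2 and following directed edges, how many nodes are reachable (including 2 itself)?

14

BFS from 2 visits: 2, 7, 3, 5, 4, 1, 12, 13, 11, 6, 10, 9, 14, 8
Reachable nodes: 14 of 17 total.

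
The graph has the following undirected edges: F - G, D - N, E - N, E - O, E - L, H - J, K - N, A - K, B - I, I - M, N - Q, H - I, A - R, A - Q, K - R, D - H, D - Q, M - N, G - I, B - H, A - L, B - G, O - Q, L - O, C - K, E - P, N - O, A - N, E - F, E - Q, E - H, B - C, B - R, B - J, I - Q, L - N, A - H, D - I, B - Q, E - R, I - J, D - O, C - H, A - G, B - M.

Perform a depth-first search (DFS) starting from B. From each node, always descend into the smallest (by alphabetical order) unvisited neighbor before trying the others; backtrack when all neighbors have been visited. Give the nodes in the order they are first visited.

B, C, H, A, G, F, E, L, N, D, I, J, M, Q, O, K, R, P

Visit B
B → C
C → H
H → A
A → G
G → F
F → E
E → L
L → N
N → D
D → I
I → J
I → M
I → Q
Q → O
N → K
K → R
E → P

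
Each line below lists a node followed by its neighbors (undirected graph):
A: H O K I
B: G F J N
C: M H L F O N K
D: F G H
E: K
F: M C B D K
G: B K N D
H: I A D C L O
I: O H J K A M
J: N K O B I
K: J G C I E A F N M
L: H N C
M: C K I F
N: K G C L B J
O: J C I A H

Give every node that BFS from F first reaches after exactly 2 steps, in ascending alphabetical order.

A, E, G, H, I, J, L, N, O

Level 0: F
Level 1: B, C, D, K, M
Level 2: A, E, G, H, I, J, L, N, O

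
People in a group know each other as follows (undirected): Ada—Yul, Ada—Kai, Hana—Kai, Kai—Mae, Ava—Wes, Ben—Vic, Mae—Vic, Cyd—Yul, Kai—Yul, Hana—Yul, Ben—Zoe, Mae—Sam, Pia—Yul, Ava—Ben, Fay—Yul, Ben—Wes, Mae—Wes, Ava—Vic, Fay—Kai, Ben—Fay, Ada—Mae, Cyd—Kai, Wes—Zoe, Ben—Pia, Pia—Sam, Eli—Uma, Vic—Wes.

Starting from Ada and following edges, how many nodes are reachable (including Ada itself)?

14

BFS from Ada visits: Ada, Kai, Mae, Yul, Cyd, Fay, Hana, Sam, Vic, Wes, Pia, Ben, Ava, Zoe
Reachable nodes: 14 of 16 total.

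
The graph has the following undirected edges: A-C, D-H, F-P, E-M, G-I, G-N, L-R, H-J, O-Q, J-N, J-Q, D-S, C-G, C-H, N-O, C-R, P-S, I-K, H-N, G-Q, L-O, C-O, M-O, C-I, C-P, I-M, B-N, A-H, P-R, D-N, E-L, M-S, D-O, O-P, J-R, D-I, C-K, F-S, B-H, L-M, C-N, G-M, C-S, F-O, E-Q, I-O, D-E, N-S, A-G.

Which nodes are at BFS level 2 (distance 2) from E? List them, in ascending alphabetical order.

G, H, I, J, N, O, R, S

Level 0: E
Level 1: D, L, M, Q
Level 2: G, H, I, J, N, O, R, S
Level 3: A, B, C, F, K, P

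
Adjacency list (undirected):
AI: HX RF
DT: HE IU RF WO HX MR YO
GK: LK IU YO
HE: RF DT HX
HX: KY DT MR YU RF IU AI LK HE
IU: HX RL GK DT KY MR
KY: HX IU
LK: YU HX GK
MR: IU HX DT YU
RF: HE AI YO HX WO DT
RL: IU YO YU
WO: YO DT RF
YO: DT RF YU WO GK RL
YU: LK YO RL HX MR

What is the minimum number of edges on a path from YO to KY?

3

Level 0: YO
Level 1: DT, GK, RF, RL, WO, YU
Level 2: AI, HE, HX, IU, LK, MR
Level 3: KY
KY first appears at level 3.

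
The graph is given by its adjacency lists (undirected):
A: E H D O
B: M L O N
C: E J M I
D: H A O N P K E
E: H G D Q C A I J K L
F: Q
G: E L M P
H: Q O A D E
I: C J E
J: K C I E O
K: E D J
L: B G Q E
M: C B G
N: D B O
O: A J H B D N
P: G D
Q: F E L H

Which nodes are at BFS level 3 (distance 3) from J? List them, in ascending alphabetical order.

Level 0: J
Level 1: C, E, I, K, O
Level 2: A, B, D, G, H, L, M, N, Q
Level 3: F, P

F, P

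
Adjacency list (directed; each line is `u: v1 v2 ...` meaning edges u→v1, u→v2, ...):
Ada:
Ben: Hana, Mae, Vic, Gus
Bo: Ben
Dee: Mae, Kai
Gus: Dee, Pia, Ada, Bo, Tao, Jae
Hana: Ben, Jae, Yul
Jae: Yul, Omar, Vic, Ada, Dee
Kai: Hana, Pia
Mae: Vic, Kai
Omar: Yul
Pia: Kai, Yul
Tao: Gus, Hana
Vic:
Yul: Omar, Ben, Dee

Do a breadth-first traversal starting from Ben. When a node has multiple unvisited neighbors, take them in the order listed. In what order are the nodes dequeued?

Ben → Hana → Mae → Vic → Gus → Jae → Yul → Kai → Dee → Pia → Ada → Bo → Tao → Omar

Visit Ben; enqueue Hana, Mae, Vic, Gus → queue [Hana, Mae, Vic, Gus]
Visit Hana; enqueue Jae, Yul → queue [Mae, Vic, Gus, Jae, Yul]
Visit Mae; enqueue Kai → queue [Vic, Gus, Jae, Yul, Kai]
Visit Vic → queue [Gus, Jae, Yul, Kai]
Visit Gus; enqueue Dee, Pia, Ada, Bo, Tao → queue [Jae, Yul, Kai, Dee, Pia, Ada, Bo, Tao]
Visit Jae; enqueue Omar → queue [Yul, Kai, Dee, Pia, Ada, Bo, Tao, Omar]
Visit Yul → queue [Kai, Dee, Pia, Ada, Bo, Tao, Omar]
Visit Kai → queue [Dee, Pia, Ada, Bo, Tao, Omar]
Visit Dee → queue [Pia, Ada, Bo, Tao, Omar]
Visit Pia → queue [Ada, Bo, Tao, Omar]
Visit Ada → queue [Bo, Tao, Omar]
Visit Bo → queue [Tao, Omar]
Visit Tao → queue [Omar]
Visit Omar → queue []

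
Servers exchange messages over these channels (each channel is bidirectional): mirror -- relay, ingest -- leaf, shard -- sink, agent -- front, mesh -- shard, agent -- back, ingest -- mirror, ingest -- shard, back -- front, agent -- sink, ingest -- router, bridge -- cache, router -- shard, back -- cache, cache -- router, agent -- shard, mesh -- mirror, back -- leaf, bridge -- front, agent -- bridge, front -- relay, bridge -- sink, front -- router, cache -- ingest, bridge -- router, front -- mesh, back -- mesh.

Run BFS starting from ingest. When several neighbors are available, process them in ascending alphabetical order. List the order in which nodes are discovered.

ingest -> cache -> leaf -> mirror -> router -> shard -> back -> bridge -> mesh -> relay -> front -> agent -> sink

Visit ingest; enqueue cache, leaf, mirror, router, shard → queue [cache, leaf, mirror, router, shard]
Visit cache; enqueue back, bridge → queue [leaf, mirror, router, shard, back, bridge]
Visit leaf → queue [mirror, router, shard, back, bridge]
Visit mirror; enqueue mesh, relay → queue [router, shard, back, bridge, mesh, relay]
Visit router; enqueue front → queue [shard, back, bridge, mesh, relay, front]
Visit shard; enqueue agent, sink → queue [back, bridge, mesh, relay, front, agent, sink]
Visit back → queue [bridge, mesh, relay, front, agent, sink]
Visit bridge → queue [mesh, relay, front, agent, sink]
Visit mesh → queue [relay, front, agent, sink]
Visit relay → queue [front, agent, sink]
Visit front → queue [agent, sink]
Visit agent → queue [sink]
Visit sink → queue []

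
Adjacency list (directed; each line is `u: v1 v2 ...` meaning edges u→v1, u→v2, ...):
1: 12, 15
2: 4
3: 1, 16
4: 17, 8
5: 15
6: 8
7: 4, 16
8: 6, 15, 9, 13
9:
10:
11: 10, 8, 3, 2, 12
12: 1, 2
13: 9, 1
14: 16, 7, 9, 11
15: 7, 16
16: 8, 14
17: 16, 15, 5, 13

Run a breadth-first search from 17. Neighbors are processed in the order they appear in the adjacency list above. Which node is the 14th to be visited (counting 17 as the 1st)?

Visit 17; enqueue 16, 15, 5, 13 → queue [16, 15, 5, 13]
Visit 16; enqueue 8, 14 → queue [15, 5, 13, 8, 14]
Visit 15; enqueue 7 → queue [5, 13, 8, 14, 7]
Visit 5 → queue [13, 8, 14, 7]
Visit 13; enqueue 9, 1 → queue [8, 14, 7, 9, 1]
Visit 8; enqueue 6 → queue [14, 7, 9, 1, 6]
Visit 14; enqueue 11 → queue [7, 9, 1, 6, 11]
Visit 7; enqueue 4 → queue [9, 1, 6, 11, 4]
Visit 9 → queue [1, 6, 11, 4]
Visit 1; enqueue 12 → queue [6, 11, 4, 12]
Visit 6 → queue [11, 4, 12]
Visit 11; enqueue 10, 3, 2 → queue [4, 12, 10, 3, 2]
Visit 4 → queue [12, 10, 3, 2]
Visit 12 → queue [10, 3, 2]
Visit 10 → queue [3, 2]
Visit 3 → queue [2]
Visit 2 → queue []

Visit order: 17, 16, 15, 5, 13, 8, 14, 7, 9, 1, 6, 11, 4, 12, 10, 3, 2

12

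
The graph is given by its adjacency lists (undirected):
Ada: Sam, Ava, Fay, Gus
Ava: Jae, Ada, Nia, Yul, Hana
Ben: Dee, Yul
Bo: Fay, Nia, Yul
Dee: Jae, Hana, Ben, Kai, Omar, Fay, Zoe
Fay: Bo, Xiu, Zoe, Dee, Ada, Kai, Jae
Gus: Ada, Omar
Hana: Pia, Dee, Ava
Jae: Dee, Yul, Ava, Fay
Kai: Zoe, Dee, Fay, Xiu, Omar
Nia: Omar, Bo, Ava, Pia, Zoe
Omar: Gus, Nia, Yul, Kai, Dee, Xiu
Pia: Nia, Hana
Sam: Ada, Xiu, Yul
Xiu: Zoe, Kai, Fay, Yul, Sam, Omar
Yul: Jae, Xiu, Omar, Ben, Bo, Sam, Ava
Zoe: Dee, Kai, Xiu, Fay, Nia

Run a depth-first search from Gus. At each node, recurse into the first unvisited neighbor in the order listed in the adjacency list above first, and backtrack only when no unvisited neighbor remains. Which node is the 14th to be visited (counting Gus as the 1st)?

Ava

Visit Gus
Gus → Ada
Ada → Sam
Sam → Xiu
Xiu → Zoe
Zoe → Dee
Dee → Jae
Jae → Yul
Yul → Omar
Omar → Nia
Nia → Bo
Bo → Fay
Fay → Kai
Nia → Ava
Ava → Hana
Hana → Pia
Yul → Ben

Visit order: Gus, Ada, Sam, Xiu, Zoe, Dee, Jae, Yul, Omar, Nia, Bo, Fay, Kai, Ava, Hana, Pia, Ben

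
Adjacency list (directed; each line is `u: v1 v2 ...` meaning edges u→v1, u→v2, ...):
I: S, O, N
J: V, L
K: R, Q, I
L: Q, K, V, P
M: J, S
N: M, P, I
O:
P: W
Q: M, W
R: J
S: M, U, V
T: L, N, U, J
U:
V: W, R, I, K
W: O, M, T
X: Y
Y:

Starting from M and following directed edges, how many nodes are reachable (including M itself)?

15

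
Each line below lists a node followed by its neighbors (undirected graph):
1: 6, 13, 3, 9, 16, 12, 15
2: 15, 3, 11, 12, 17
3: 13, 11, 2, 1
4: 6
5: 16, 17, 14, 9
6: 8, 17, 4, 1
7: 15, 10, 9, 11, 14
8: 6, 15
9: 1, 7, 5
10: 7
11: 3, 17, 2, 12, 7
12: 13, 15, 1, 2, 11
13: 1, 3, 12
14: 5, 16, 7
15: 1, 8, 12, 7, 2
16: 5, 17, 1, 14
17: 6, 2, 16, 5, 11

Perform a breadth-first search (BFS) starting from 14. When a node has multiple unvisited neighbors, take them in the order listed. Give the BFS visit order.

14 -> 5 -> 16 -> 7 -> 17 -> 9 -> 1 -> 15 -> 10 -> 11 -> 6 -> 2 -> 13 -> 3 -> 12 -> 8 -> 4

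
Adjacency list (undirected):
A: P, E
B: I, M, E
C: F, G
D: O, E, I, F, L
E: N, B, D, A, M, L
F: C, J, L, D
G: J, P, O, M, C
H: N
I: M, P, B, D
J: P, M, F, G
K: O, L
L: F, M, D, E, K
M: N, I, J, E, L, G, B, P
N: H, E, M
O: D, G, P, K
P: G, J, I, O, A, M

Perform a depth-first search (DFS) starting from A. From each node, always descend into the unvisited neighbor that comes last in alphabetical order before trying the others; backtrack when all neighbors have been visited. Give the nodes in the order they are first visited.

Visit A
A → P
P → O
O → K
K → L
L → M
M → N
N → H
N → E
E → D
D → I
I → B
D → F
F → J
J → G
G → C

A P O K L M N H E D I B F J G C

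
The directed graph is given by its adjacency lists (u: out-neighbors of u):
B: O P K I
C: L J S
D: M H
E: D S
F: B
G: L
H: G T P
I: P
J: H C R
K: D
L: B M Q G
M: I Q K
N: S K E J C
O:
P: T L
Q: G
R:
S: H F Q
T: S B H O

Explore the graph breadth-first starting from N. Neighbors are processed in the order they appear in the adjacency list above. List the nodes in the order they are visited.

N S K E J C H F Q D R L G T P B M O I

Visit N; enqueue S, K, E, J, C → queue [S, K, E, J, C]
Visit S; enqueue H, F, Q → queue [K, E, J, C, H, F, Q]
Visit K; enqueue D → queue [E, J, C, H, F, Q, D]
Visit E → queue [J, C, H, F, Q, D]
Visit J; enqueue R → queue [C, H, F, Q, D, R]
Visit C; enqueue L → queue [H, F, Q, D, R, L]
Visit H; enqueue G, T, P → queue [F, Q, D, R, L, G, T, P]
Visit F; enqueue B → queue [Q, D, R, L, G, T, P, B]
Visit Q → queue [D, R, L, G, T, P, B]
Visit D; enqueue M → queue [R, L, G, T, P, B, M]
Visit R → queue [L, G, T, P, B, M]
Visit L → queue [G, T, P, B, M]
Visit G → queue [T, P, B, M]
Visit T; enqueue O → queue [P, B, M, O]
Visit P → queue [B, M, O]
Visit B; enqueue I → queue [M, O, I]
Visit M → queue [O, I]
Visit O → queue [I]
Visit I → queue []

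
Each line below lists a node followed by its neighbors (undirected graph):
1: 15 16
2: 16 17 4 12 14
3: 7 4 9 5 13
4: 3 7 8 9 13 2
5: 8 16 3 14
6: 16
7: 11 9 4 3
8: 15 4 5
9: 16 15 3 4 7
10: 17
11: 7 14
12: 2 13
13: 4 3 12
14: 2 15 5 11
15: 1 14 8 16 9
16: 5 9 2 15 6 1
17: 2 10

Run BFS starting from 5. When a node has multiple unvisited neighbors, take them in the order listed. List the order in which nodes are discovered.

5 -> 8 -> 16 -> 3 -> 14 -> 15 -> 4 -> 9 -> 2 -> 6 -> 1 -> 7 -> 13 -> 11 -> 17 -> 12 -> 10

Visit 5; enqueue 8, 16, 3, 14 → queue [8, 16, 3, 14]
Visit 8; enqueue 15, 4 → queue [16, 3, 14, 15, 4]
Visit 16; enqueue 9, 2, 6, 1 → queue [3, 14, 15, 4, 9, 2, 6, 1]
Visit 3; enqueue 7, 13 → queue [14, 15, 4, 9, 2, 6, 1, 7, 13]
Visit 14; enqueue 11 → queue [15, 4, 9, 2, 6, 1, 7, 13, 11]
Visit 15 → queue [4, 9, 2, 6, 1, 7, 13, 11]
Visit 4 → queue [9, 2, 6, 1, 7, 13, 11]
Visit 9 → queue [2, 6, 1, 7, 13, 11]
Visit 2; enqueue 17, 12 → queue [6, 1, 7, 13, 11, 17, 12]
Visit 6 → queue [1, 7, 13, 11, 17, 12]
Visit 1 → queue [7, 13, 11, 17, 12]
Visit 7 → queue [13, 11, 17, 12]
Visit 13 → queue [11, 17, 12]
Visit 11 → queue [17, 12]
Visit 17; enqueue 10 → queue [12, 10]
Visit 12 → queue [10]
Visit 10 → queue []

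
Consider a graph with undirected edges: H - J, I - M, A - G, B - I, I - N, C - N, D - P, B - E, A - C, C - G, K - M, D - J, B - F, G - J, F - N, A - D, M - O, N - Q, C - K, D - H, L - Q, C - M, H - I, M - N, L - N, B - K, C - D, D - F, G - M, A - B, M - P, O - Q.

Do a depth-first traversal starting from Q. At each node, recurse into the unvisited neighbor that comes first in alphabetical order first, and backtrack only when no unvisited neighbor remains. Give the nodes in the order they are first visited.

Q, L, N, C, A, B, E, F, D, H, I, M, G, J, K, O, P

Visit Q
Q → L
L → N
N → C
C → A
A → B
B → E
B → F
F → D
D → H
H → I
I → M
M → G
G → J
M → K
M → O
M → P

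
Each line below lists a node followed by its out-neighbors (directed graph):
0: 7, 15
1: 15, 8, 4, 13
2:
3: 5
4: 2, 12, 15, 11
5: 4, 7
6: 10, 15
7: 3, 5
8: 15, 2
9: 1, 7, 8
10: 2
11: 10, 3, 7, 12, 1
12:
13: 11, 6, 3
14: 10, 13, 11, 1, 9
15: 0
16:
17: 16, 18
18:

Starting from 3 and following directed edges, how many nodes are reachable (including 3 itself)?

14

BFS from 3 visits: 3, 5, 4, 7, 2, 12, 15, 11, 0, 10, 1, 8, 13, 6
Reachable nodes: 14 of 19 total.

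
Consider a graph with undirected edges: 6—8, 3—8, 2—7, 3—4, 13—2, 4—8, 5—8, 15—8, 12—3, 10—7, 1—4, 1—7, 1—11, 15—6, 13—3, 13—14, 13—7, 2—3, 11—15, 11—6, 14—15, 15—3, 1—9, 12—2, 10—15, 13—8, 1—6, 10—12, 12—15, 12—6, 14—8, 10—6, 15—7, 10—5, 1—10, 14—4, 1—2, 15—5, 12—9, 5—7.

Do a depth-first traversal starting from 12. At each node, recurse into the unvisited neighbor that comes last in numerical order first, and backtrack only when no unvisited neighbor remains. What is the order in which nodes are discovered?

Visit 12
12 → 15
15 → 14
14 → 13
13 → 8
8 → 6
6 → 11
11 → 1
1 → 10
10 → 7
7 → 5
7 → 2
2 → 3
3 → 4
1 → 9

12, 15, 14, 13, 8, 6, 11, 1, 10, 7, 5, 2, 3, 4, 9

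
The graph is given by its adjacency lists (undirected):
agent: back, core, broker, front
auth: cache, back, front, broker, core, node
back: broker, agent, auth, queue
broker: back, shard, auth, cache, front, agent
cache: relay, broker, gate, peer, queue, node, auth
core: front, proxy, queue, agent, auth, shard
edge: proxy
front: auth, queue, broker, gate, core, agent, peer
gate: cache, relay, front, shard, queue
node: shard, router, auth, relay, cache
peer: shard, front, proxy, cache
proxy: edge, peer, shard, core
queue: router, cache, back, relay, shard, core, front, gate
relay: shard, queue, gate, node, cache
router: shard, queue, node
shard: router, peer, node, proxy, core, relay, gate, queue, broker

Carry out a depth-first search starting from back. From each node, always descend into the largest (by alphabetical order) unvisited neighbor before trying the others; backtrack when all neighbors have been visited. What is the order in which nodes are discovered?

back, queue, shard, router, node, relay, gate, front, peer, proxy, edge, core, auth, cache, broker, agent

Visit back
back → queue
queue → shard
shard → router
router → node
node → relay
relay → gate
gate → front
front → peer
peer → proxy
proxy → edge
proxy → core
core → auth
auth → cache
cache → broker
broker → agent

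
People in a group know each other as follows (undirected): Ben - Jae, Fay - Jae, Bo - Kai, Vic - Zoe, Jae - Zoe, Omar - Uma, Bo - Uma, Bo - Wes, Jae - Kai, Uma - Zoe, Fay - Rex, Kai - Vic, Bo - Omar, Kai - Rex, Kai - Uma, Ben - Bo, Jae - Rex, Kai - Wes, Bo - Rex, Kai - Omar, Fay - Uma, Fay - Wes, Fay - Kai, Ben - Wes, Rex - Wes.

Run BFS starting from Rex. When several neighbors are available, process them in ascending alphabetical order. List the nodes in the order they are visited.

Rex, Bo, Fay, Jae, Kai, Wes, Ben, Omar, Uma, Zoe, Vic

Visit Rex; enqueue Bo, Fay, Jae, Kai, Wes → queue [Bo, Fay, Jae, Kai, Wes]
Visit Bo; enqueue Ben, Omar, Uma → queue [Fay, Jae, Kai, Wes, Ben, Omar, Uma]
Visit Fay → queue [Jae, Kai, Wes, Ben, Omar, Uma]
Visit Jae; enqueue Zoe → queue [Kai, Wes, Ben, Omar, Uma, Zoe]
Visit Kai; enqueue Vic → queue [Wes, Ben, Omar, Uma, Zoe, Vic]
Visit Wes → queue [Ben, Omar, Uma, Zoe, Vic]
Visit Ben → queue [Omar, Uma, Zoe, Vic]
Visit Omar → queue [Uma, Zoe, Vic]
Visit Uma → queue [Zoe, Vic]
Visit Zoe → queue [Vic]
Visit Vic → queue []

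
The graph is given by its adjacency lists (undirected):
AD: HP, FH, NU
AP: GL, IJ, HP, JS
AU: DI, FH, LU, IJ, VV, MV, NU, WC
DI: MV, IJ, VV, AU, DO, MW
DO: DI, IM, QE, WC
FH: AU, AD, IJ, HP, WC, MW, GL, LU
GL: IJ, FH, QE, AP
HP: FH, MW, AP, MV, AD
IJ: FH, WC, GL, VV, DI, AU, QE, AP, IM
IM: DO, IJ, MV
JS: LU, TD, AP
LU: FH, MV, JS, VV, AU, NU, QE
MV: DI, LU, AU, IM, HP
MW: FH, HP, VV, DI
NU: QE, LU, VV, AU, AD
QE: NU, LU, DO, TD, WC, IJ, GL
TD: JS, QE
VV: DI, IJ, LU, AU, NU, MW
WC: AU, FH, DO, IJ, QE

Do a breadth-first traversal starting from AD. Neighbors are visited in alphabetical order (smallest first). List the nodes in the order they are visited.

AD -> FH -> HP -> NU -> AU -> GL -> IJ -> LU -> MW -> WC -> AP -> MV -> QE -> VV -> DI -> IM -> JS -> DO -> TD

Visit AD; enqueue FH, HP, NU → queue [FH, HP, NU]
Visit FH; enqueue AU, GL, IJ, LU, MW, WC → queue [HP, NU, AU, GL, IJ, LU, MW, WC]
Visit HP; enqueue AP, MV → queue [NU, AU, GL, IJ, LU, MW, WC, AP, MV]
Visit NU; enqueue QE, VV → queue [AU, GL, IJ, LU, MW, WC, AP, MV, QE, VV]
Visit AU; enqueue DI → queue [GL, IJ, LU, MW, WC, AP, MV, QE, VV, DI]
Visit GL → queue [IJ, LU, MW, WC, AP, MV, QE, VV, DI]
Visit IJ; enqueue IM → queue [LU, MW, WC, AP, MV, QE, VV, DI, IM]
Visit LU; enqueue JS → queue [MW, WC, AP, MV, QE, VV, DI, IM, JS]
Visit MW → queue [WC, AP, MV, QE, VV, DI, IM, JS]
Visit WC; enqueue DO → queue [AP, MV, QE, VV, DI, IM, JS, DO]
Visit AP → queue [MV, QE, VV, DI, IM, JS, DO]
Visit MV → queue [QE, VV, DI, IM, JS, DO]
Visit QE; enqueue TD → queue [VV, DI, IM, JS, DO, TD]
Visit VV → queue [DI, IM, JS, DO, TD]
Visit DI → queue [IM, JS, DO, TD]
Visit IM → queue [JS, DO, TD]
Visit JS → queue [DO, TD]
Visit DO → queue [TD]
Visit TD → queue []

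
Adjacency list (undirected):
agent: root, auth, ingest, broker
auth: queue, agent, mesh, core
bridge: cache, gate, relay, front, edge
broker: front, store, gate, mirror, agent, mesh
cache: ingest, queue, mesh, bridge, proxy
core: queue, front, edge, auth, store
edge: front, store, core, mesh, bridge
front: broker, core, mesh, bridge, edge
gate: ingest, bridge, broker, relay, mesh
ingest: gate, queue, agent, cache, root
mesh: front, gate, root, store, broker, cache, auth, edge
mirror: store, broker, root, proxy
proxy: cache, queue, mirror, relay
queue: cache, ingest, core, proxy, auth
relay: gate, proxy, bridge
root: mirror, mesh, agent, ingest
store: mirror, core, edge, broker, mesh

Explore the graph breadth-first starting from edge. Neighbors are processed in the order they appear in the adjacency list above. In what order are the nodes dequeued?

Visit edge; enqueue front, store, core, mesh, bridge → queue [front, store, core, mesh, bridge]
Visit front; enqueue broker → queue [store, core, mesh, bridge, broker]
Visit store; enqueue mirror → queue [core, mesh, bridge, broker, mirror]
Visit core; enqueue queue, auth → queue [mesh, bridge, broker, mirror, queue, auth]
Visit mesh; enqueue gate, root, cache → queue [bridge, broker, mirror, queue, auth, gate, root, cache]
Visit bridge; enqueue relay → queue [broker, mirror, queue, auth, gate, root, cache, relay]
Visit broker; enqueue agent → queue [mirror, queue, auth, gate, root, cache, relay, agent]
Visit mirror; enqueue proxy → queue [queue, auth, gate, root, cache, relay, agent, proxy]
Visit queue; enqueue ingest → queue [auth, gate, root, cache, relay, agent, proxy, ingest]
Visit auth → queue [gate, root, cache, relay, agent, proxy, ingest]
Visit gate → queue [root, cache, relay, agent, proxy, ingest]
Visit root → queue [cache, relay, agent, proxy, ingest]
Visit cache → queue [relay, agent, proxy, ingest]
Visit relay → queue [agent, proxy, ingest]
Visit agent → queue [proxy, ingest]
Visit proxy → queue [ingest]
Visit ingest → queue []

edge, front, store, core, mesh, bridge, broker, mirror, queue, auth, gate, root, cache, relay, agent, proxy, ingest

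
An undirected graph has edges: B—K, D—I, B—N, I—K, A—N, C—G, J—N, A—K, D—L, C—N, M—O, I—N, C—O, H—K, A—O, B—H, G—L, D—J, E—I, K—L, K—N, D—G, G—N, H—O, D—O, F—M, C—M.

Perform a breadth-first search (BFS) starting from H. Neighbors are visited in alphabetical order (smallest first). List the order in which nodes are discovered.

H, B, K, O, N, A, I, L, C, D, M, G, J, E, F

Visit H; enqueue B, K, O → queue [B, K, O]
Visit B; enqueue N → queue [K, O, N]
Visit K; enqueue A, I, L → queue [O, N, A, I, L]
Visit O; enqueue C, D, M → queue [N, A, I, L, C, D, M]
Visit N; enqueue G, J → queue [A, I, L, C, D, M, G, J]
Visit A → queue [I, L, C, D, M, G, J]
Visit I; enqueue E → queue [L, C, D, M, G, J, E]
Visit L → queue [C, D, M, G, J, E]
Visit C → queue [D, M, G, J, E]
Visit D → queue [M, G, J, E]
Visit M; enqueue F → queue [G, J, E, F]
Visit G → queue [J, E, F]
Visit J → queue [E, F]
Visit E → queue [F]
Visit F → queue []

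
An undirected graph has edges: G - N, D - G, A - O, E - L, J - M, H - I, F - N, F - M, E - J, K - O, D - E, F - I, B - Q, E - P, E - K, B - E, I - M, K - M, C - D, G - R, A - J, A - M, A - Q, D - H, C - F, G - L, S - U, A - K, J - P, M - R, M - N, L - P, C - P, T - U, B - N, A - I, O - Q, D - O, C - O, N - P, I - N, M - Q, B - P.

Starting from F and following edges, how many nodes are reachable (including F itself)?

18

BFS from F visits: F, C, I, M, N, D, O, P, A, H, J, K, Q, R, B, G, E, L
Reachable nodes: 18 of 21 total.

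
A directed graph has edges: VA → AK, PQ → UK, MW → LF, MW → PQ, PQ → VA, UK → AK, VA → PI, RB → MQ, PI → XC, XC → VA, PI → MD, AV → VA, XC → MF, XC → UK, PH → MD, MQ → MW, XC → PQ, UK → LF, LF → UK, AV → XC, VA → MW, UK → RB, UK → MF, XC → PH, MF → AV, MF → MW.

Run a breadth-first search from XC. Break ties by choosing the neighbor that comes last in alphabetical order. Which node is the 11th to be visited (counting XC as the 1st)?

Visit XC; enqueue VA, UK, PQ, PH, MF → queue [VA, UK, PQ, PH, MF]
Visit VA; enqueue PI, MW, AK → queue [UK, PQ, PH, MF, PI, MW, AK]
Visit UK; enqueue RB, LF → queue [PQ, PH, MF, PI, MW, AK, RB, LF]
Visit PQ → queue [PH, MF, PI, MW, AK, RB, LF]
Visit PH; enqueue MD → queue [MF, PI, MW, AK, RB, LF, MD]
Visit MF; enqueue AV → queue [PI, MW, AK, RB, LF, MD, AV]
Visit PI → queue [MW, AK, RB, LF, MD, AV]
Visit MW → queue [AK, RB, LF, MD, AV]
Visit AK → queue [RB, LF, MD, AV]
Visit RB; enqueue MQ → queue [LF, MD, AV, MQ]
Visit LF → queue [MD, AV, MQ]
Visit MD → queue [AV, MQ]
Visit AV → queue [MQ]
Visit MQ → queue []

Visit order: XC, VA, UK, PQ, PH, MF, PI, MW, AK, RB, LF, MD, AV, MQ

LF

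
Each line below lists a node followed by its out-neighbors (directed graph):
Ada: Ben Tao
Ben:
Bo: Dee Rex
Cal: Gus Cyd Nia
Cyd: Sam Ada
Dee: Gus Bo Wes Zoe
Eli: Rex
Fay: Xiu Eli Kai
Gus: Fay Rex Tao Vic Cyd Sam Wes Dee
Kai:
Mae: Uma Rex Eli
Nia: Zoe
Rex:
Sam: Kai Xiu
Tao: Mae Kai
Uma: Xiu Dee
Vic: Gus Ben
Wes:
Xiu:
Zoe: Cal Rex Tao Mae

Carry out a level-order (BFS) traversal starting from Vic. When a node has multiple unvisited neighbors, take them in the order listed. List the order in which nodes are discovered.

Visit Vic; enqueue Gus, Ben → queue [Gus, Ben]
Visit Gus; enqueue Fay, Rex, Tao, Cyd, Sam, Wes, Dee → queue [Ben, Fay, Rex, Tao, Cyd, Sam, Wes, Dee]
Visit Ben → queue [Fay, Rex, Tao, Cyd, Sam, Wes, Dee]
Visit Fay; enqueue Xiu, Eli, Kai → queue [Rex, Tao, Cyd, Sam, Wes, Dee, Xiu, Eli, Kai]
Visit Rex → queue [Tao, Cyd, Sam, Wes, Dee, Xiu, Eli, Kai]
Visit Tao; enqueue Mae → queue [Cyd, Sam, Wes, Dee, Xiu, Eli, Kai, Mae]
Visit Cyd; enqueue Ada → queue [Sam, Wes, Dee, Xiu, Eli, Kai, Mae, Ada]
Visit Sam → queue [Wes, Dee, Xiu, Eli, Kai, Mae, Ada]
Visit Wes → queue [Dee, Xiu, Eli, Kai, Mae, Ada]
Visit Dee; enqueue Bo, Zoe → queue [Xiu, Eli, Kai, Mae, Ada, Bo, Zoe]
Visit Xiu → queue [Eli, Kai, Mae, Ada, Bo, Zoe]
Visit Eli → queue [Kai, Mae, Ada, Bo, Zoe]
Visit Kai → queue [Mae, Ada, Bo, Zoe]
Visit Mae; enqueue Uma → queue [Ada, Bo, Zoe, Uma]
Visit Ada → queue [Bo, Zoe, Uma]
Visit Bo → queue [Zoe, Uma]
Visit Zoe; enqueue Cal → queue [Uma, Cal]
Visit Uma → queue [Cal]
Visit Cal; enqueue Nia → queue [Nia]
Visit Nia → queue []

Vic, Gus, Ben, Fay, Rex, Tao, Cyd, Sam, Wes, Dee, Xiu, Eli, Kai, Mae, Ada, Bo, Zoe, Uma, Cal, Nia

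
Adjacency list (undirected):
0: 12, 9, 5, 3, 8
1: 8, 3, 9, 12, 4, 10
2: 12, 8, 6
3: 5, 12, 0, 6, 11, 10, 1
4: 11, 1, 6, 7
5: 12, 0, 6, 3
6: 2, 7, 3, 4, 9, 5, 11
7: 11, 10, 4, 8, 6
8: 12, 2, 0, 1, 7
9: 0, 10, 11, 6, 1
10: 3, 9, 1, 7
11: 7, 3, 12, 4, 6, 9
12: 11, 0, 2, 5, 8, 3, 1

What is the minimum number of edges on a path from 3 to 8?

Level 0: 3
Level 1: 0, 1, 5, 6, 10, 11, 12
Level 2: 2, 4, 7, 8, 9
8 first appears at level 2.

2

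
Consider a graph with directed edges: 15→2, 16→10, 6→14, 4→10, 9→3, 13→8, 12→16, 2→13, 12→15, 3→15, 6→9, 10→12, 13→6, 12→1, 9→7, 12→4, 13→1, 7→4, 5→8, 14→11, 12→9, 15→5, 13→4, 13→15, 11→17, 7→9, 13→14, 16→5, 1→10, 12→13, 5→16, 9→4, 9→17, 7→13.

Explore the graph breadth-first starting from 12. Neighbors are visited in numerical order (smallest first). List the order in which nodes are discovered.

12 -> 1 -> 4 -> 9 -> 13 -> 15 -> 16 -> 10 -> 3 -> 7 -> 17 -> 6 -> 8 -> 14 -> 2 -> 5 -> 11

Visit 12; enqueue 1, 4, 9, 13, 15, 16 → queue [1, 4, 9, 13, 15, 16]
Visit 1; enqueue 10 → queue [4, 9, 13, 15, 16, 10]
Visit 4 → queue [9, 13, 15, 16, 10]
Visit 9; enqueue 3, 7, 17 → queue [13, 15, 16, 10, 3, 7, 17]
Visit 13; enqueue 6, 8, 14 → queue [15, 16, 10, 3, 7, 17, 6, 8, 14]
Visit 15; enqueue 2, 5 → queue [16, 10, 3, 7, 17, 6, 8, 14, 2, 5]
Visit 16 → queue [10, 3, 7, 17, 6, 8, 14, 2, 5]
Visit 10 → queue [3, 7, 17, 6, 8, 14, 2, 5]
Visit 3 → queue [7, 17, 6, 8, 14, 2, 5]
Visit 7 → queue [17, 6, 8, 14, 2, 5]
Visit 17 → queue [6, 8, 14, 2, 5]
Visit 6 → queue [8, 14, 2, 5]
Visit 8 → queue [14, 2, 5]
Visit 14; enqueue 11 → queue [2, 5, 11]
Visit 2 → queue [5, 11]
Visit 5 → queue [11]
Visit 11 → queue []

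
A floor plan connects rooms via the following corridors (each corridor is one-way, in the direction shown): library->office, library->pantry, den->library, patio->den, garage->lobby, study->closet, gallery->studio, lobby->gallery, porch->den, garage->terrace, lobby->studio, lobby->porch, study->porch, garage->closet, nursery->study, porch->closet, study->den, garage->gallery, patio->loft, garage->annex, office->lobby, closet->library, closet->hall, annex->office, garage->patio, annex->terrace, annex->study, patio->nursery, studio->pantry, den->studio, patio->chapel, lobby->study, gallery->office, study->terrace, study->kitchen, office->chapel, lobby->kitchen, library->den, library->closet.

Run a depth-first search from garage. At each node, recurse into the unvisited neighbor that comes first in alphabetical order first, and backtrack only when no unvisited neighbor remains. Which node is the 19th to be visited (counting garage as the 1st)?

Visit garage
garage → annex
annex → office
office → chapel
office → lobby
lobby → gallery
gallery → studio
studio → pantry
lobby → kitchen
lobby → porch
porch → closet
closet → hall
closet → library
library → den
lobby → study
study → terrace
garage → patio
patio → loft
patio → nursery

Visit order: garage, annex, office, chapel, lobby, gallery, studio, pantry, kitchen, porch, closet, hall, library, den, study, terrace, patio, loft, nursery

nursery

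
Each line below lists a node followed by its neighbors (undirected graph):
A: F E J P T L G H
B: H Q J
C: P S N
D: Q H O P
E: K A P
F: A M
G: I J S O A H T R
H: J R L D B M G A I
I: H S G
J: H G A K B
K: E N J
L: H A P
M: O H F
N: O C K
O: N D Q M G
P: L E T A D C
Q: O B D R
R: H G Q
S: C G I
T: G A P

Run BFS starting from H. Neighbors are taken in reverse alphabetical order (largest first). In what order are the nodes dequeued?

Visit H; enqueue R, M, L, J, I, G, D, B, A → queue [R, M, L, J, I, G, D, B, A]
Visit R; enqueue Q → queue [M, L, J, I, G, D, B, A, Q]
Visit M; enqueue O, F → queue [L, J, I, G, D, B, A, Q, O, F]
Visit L; enqueue P → queue [J, I, G, D, B, A, Q, O, F, P]
Visit J; enqueue K → queue [I, G, D, B, A, Q, O, F, P, K]
Visit I; enqueue S → queue [G, D, B, A, Q, O, F, P, K, S]
Visit G; enqueue T → queue [D, B, A, Q, O, F, P, K, S, T]
Visit D → queue [B, A, Q, O, F, P, K, S, T]
Visit B → queue [A, Q, O, F, P, K, S, T]
Visit A; enqueue E → queue [Q, O, F, P, K, S, T, E]
Visit Q → queue [O, F, P, K, S, T, E]
Visit O; enqueue N → queue [F, P, K, S, T, E, N]
Visit F → queue [P, K, S, T, E, N]
Visit P; enqueue C → queue [K, S, T, E, N, C]
Visit K → queue [S, T, E, N, C]
Visit S → queue [T, E, N, C]
Visit T → queue [E, N, C]
Visit E → queue [N, C]
Visit N → queue [C]
Visit C → queue []

H, R, M, L, J, I, G, D, B, A, Q, O, F, P, K, S, T, E, N, C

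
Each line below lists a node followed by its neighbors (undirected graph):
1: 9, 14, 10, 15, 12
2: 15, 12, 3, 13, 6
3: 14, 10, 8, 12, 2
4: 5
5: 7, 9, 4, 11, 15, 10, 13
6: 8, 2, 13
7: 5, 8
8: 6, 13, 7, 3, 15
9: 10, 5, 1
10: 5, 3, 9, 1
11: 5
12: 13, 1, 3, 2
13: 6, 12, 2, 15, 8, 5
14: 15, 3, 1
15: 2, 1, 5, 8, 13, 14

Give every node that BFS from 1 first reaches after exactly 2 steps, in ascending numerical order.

Level 0: 1
Level 1: 9, 10, 12, 14, 15
Level 2: 2, 3, 5, 8, 13
Level 3: 4, 6, 7, 11

2, 3, 5, 8, 13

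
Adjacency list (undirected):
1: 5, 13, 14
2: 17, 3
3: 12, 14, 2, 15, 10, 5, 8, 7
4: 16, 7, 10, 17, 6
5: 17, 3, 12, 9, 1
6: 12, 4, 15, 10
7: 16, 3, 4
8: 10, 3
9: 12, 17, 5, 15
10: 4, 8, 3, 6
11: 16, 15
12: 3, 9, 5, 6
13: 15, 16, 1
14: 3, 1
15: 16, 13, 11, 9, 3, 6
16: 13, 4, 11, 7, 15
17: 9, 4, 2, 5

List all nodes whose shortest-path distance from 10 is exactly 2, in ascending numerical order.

Level 0: 10
Level 1: 3, 4, 6, 8
Level 2: 2, 5, 7, 12, 14, 15, 16, 17
Level 3: 1, 9, 11, 13

2, 5, 7, 12, 14, 15, 16, 17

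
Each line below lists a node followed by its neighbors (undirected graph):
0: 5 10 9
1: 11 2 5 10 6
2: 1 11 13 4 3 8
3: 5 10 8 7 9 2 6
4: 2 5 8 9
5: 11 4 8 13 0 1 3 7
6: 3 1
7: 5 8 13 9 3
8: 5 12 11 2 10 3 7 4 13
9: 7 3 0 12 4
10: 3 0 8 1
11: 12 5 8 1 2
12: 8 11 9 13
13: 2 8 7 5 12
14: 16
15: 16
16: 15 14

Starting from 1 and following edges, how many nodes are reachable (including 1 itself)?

BFS from 1 visits: 1, 11, 2, 5, 10, 6, 12, 8, 13, 4, 3, 0, 7, 9
Reachable nodes: 14 of 17 total.

14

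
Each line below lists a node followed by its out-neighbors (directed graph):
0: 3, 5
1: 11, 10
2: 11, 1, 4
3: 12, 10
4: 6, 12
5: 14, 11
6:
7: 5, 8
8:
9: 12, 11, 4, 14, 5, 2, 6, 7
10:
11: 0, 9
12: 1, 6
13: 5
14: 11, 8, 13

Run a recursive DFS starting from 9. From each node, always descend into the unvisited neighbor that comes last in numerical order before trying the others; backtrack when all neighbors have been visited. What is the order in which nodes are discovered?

Visit 9
9 → 14
14 → 13
13 → 5
5 → 11
11 → 0
0 → 3
3 → 12
12 → 6
12 → 1
1 → 10
14 → 8
9 → 7
9 → 4
9 → 2

9 -> 14 -> 13 -> 5 -> 11 -> 0 -> 3 -> 12 -> 6 -> 1 -> 10 -> 8 -> 7 -> 4 -> 2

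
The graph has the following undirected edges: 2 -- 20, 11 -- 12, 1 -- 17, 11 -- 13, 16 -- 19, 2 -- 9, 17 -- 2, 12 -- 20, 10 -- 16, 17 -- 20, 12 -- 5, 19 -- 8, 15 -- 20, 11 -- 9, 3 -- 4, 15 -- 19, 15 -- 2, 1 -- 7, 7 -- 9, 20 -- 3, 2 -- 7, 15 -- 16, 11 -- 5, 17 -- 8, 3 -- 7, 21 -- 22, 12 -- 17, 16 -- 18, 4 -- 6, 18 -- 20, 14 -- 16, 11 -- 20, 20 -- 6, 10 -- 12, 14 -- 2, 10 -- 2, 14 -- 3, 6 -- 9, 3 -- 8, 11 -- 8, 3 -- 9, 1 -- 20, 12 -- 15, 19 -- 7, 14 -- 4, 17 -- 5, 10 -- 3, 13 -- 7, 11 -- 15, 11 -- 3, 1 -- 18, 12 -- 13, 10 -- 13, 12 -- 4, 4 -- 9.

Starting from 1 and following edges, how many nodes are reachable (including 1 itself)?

BFS from 1 visits: 1, 7, 17, 18, 20, 2, 3, 9, 13, 19, 5, 8, 12, 16, 6, 11, 15, 10, 14, 4
Reachable nodes: 20 of 22 total.

20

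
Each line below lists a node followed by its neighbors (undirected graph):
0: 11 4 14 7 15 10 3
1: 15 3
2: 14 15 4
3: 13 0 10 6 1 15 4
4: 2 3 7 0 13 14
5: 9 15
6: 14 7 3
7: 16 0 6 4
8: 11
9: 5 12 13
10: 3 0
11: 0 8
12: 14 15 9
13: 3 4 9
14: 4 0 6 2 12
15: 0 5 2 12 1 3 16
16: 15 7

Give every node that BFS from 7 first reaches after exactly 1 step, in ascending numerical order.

0, 4, 6, 16

Level 0: 7
Level 1: 0, 4, 6, 16
Level 2: 2, 3, 10, 11, 13, 14, 15
Level 3: 1, 5, 8, 9, 12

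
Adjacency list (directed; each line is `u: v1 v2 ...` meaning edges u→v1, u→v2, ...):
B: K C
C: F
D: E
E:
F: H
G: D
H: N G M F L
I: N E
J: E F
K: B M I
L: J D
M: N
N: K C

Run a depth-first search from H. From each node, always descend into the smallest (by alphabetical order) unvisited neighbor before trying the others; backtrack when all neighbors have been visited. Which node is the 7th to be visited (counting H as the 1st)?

J

Visit H
H → F
H → G
G → D
D → E
H → L
L → J
H → M
M → N
N → C
N → K
K → B
K → I

Visit order: H, F, G, D, E, L, J, M, N, C, K, B, I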